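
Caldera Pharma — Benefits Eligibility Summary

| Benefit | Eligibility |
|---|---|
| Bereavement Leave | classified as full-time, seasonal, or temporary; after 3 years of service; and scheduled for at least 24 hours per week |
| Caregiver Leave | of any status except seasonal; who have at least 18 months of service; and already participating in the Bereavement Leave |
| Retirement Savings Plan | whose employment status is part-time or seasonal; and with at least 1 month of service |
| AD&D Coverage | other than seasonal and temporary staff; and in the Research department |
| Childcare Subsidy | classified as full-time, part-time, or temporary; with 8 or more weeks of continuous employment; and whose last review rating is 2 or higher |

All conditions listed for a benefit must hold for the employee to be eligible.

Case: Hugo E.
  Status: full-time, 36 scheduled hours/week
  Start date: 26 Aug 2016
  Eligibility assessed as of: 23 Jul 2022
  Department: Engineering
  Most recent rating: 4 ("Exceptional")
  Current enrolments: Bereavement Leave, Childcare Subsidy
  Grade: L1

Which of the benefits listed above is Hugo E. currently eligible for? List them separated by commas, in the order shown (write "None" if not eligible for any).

Service from 26 Aug 2016 to 23 Jul 2022: 2157 days.
Bereavement Leave — status full-time ✓; service 2157 days ≥ 3 years (≈1095 days) ✓; 36 hrs/wk ≥ 24 ✓ → eligible.
Caregiver Leave — status full-time ✓ (not excluded); service 2157 days ≥ 18 months (≈540 days) ✓; enrolled in Bereavement Leave ✓ → eligible.
Retirement Savings Plan — status full-time ✗ (requires part-time or seasonal) → not eligible.
AD&D Coverage — status full-time ✓ (not excluded); dept Engineering ✗ → not eligible.
Childcare Subsidy — status full-time ✓; service 2157 days ≥ 8 weeks (≈56 days) ✓; rating 4 ≥ 2 ✓ → eligible.

Bereavement Leave, Caregiver Leave, Childcare Subsidy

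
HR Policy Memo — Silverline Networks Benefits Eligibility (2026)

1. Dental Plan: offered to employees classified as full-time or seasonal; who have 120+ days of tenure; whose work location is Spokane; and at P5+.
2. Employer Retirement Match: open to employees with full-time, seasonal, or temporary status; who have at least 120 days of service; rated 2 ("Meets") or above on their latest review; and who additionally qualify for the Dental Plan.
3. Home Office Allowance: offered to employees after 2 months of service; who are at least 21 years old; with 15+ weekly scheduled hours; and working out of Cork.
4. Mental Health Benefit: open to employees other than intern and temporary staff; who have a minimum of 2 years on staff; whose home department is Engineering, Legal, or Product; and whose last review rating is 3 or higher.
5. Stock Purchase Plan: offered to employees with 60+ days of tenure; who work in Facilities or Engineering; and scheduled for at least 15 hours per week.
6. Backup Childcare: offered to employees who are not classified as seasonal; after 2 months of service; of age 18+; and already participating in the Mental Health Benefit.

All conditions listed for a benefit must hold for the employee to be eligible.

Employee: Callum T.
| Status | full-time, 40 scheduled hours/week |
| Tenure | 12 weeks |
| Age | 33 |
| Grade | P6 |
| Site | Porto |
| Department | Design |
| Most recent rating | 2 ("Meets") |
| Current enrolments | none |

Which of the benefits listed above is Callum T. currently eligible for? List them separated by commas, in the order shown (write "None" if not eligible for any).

None

Dental Plan — status full-time ✓; service 12 weeks < 120 days ✗ → not eligible.
Employer Retirement Match — status full-time ✓; service 12 weeks < 120 days ✗ → not eligible.
Home Office Allowance — service 12 weeks ≥ 2 months (≈60 days) ✓; age 33 ≥ 21 ✓; 40 hrs/wk ≥ 15 ✓; site Porto ✗ (not Cork) → not eligible.
Mental Health Benefit — status full-time ✓ (not excluded); service 12 weeks < 2 years (≈730 days) ✗ → not eligible.
Stock Purchase Plan — service 12 weeks ≥ 60 days ✓; dept Design ✗ → not eligible.
Backup Childcare — status full-time ✓ (not excluded); service 12 weeks ≥ 2 months (≈60 days) ✓; age 33 ≥ 18 ✓; not enrolled in Mental Health Benefit ✗ → not eligible.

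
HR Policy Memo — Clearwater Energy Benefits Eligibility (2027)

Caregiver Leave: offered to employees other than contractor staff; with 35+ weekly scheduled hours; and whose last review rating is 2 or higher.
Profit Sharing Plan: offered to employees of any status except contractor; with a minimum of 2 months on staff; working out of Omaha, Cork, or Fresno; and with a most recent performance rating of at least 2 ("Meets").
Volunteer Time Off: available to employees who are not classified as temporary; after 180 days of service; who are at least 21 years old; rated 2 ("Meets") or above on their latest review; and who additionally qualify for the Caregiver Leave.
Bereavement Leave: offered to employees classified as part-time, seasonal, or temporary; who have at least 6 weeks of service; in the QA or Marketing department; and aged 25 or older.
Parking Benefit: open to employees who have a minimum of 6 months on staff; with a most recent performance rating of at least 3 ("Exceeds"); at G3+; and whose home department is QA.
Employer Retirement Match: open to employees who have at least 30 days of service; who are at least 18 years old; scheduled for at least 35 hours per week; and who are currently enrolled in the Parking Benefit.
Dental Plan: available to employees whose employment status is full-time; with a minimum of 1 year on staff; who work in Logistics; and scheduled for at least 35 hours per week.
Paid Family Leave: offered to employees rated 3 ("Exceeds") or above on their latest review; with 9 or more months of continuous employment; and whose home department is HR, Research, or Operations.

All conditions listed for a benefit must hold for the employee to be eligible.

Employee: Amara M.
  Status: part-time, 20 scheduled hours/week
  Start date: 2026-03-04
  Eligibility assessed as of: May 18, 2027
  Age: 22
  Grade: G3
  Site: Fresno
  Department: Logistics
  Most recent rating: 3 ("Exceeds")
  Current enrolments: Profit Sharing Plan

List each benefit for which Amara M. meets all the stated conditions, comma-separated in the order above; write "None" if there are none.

Service from 2026-03-04 to May 18, 2027: 440 days.
Caregiver Leave — status part-time ✓ (not excluded); 20 hrs/wk < 35 ✗ → not eligible.
Profit Sharing Plan — status part-time ✓ (not excluded); service 440 days ≥ 2 months (≈60 days) ✓; site Fresno ✓; rating 3 ≥ 2 ✓ → eligible.
Volunteer Time Off — status part-time ✓ (not excluded); service 440 days ≥ 180 days ✓; age 22 ≥ 21 ✓; rating 3 ≥ 2 ✓; not eligible for Caregiver Leave ✗ → not eligible.
Bereavement Leave — status part-time ✓; service 440 days ≥ 6 weeks (≈42 days) ✓; dept Logistics ✗ → not eligible.
Parking Benefit — service 440 days ≥ 6 months (≈180 days) ✓; rating 3 ≥ 3 ✓; grade G3 ≥ G3 ✓; dept Logistics ✗ → not eligible.
Employer Retirement Match — service 440 days ≥ 30 days ✓; age 22 ≥ 18 ✓; 20 hrs/wk < 35 ✗ → not eligible.
Dental Plan — status part-time ✗ (requires full-time) → not eligible.
Paid Family Leave — rating 3 ≥ 3 ✓; service 440 days ≥ 9 months (≈270 days) ✓; dept Logistics ✗ → not eligible.

Profit Sharing Plan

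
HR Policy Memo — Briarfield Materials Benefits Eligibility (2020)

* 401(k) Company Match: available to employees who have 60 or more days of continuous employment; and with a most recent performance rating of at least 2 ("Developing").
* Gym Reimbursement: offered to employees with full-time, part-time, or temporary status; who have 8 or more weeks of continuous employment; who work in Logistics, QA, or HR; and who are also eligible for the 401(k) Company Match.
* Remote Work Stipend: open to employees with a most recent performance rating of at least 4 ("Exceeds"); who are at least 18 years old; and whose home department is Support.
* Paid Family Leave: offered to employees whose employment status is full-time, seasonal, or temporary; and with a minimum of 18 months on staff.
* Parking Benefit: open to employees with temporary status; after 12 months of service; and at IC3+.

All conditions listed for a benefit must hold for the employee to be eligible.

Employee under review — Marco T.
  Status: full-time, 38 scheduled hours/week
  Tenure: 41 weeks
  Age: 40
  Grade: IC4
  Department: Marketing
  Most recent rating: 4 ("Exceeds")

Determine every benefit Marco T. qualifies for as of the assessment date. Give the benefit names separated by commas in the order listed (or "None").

401(k) Company Match

401(k) Company Match — service 41 weeks ≥ 60 days ✓; rating 4 ≥ 2 ✓ → eligible.
Gym Reimbursement — status full-time ✓; service 41 weeks ≥ 8 weeks ✓; dept Marketing ✗ → not eligible.
Remote Work Stipend — rating 4 ≥ 4 ✓; age 40 ≥ 18 ✓; dept Marketing ✗ → not eligible.
Paid Family Leave — status full-time ✓; service 41 weeks < 18 months (≈540 days) ✗ → not eligible.
Parking Benefit — status full-time ✗ (requires temporary) → not eligible.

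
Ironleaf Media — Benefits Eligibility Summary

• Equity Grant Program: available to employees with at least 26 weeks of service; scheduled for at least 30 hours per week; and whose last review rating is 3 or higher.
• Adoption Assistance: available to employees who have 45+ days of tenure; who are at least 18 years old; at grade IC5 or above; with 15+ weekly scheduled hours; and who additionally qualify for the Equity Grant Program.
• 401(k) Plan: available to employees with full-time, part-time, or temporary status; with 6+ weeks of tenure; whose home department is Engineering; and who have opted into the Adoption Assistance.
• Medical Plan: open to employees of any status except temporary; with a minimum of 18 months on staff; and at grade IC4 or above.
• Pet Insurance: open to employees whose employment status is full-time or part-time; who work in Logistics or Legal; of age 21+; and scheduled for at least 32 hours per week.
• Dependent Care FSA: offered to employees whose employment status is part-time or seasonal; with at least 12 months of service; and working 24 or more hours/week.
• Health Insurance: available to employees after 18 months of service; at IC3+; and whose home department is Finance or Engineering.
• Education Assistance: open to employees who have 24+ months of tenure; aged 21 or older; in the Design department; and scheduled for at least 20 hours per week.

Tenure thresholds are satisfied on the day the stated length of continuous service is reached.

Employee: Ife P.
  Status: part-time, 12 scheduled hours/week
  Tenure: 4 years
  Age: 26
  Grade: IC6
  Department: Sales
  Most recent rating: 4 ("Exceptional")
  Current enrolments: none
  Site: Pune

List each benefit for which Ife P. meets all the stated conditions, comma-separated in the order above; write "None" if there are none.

Medical Plan

Equity Grant Program — service 4 years ≥ 26 weeks (≈182 days) ✓; 12 hrs/wk < 30 ✗ → not eligible.
Adoption Assistance — service 4 years ≥ 45 days ✓; age 26 ≥ 18 ✓; grade IC6 ≥ IC5 ✓; 12 hrs/wk < 15 ✗ → not eligible.
401(k) Plan — status part-time ✓; service 4 years ≥ 6 weeks (≈42 days) ✓; dept Sales ✗ → not eligible.
Medical Plan — status part-time ✓ (not excluded); service 4 years ≥ 18 months (≈540 days) ✓; grade IC6 ≥ IC4 ✓ → eligible.
Pet Insurance — status part-time ✓; dept Sales ✗ → not eligible.
Dependent Care FSA — status part-time ✓; service 4 years ≥ 12 months (≈360 days) ✓; 12 hrs/wk < 24 ✗ → not eligible.
Health Insurance — service 4 years ≥ 18 months (≈540 days) ✓; grade IC6 ≥ IC3 ✓; dept Sales ✗ → not eligible.
Education Assistance — service 4 years ≥ 24 months (≈720 days) ✓; age 26 ≥ 21 ✓; dept Sales ✗ → not eligible.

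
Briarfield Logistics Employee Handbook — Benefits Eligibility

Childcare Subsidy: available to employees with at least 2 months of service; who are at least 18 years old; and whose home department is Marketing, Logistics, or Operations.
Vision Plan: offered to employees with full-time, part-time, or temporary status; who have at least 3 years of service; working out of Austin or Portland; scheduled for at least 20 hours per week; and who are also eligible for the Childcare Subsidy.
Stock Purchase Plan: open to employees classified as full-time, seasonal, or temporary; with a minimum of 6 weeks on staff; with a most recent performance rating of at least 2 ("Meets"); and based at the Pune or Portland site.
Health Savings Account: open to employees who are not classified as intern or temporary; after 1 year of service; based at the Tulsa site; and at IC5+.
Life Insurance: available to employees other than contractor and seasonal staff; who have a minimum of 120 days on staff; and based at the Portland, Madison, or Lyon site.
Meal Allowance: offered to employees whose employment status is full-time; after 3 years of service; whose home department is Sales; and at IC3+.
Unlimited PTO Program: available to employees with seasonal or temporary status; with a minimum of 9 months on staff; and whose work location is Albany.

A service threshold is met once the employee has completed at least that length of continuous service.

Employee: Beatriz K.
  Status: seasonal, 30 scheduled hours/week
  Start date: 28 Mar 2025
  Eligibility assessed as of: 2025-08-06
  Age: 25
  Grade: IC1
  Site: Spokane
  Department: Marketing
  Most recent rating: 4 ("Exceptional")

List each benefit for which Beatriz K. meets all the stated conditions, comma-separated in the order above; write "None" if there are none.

Childcare Subsidy

Service from 28 Mar 2025 to 2025-08-06: 131 days.
Childcare Subsidy — service 131 days ≥ 2 months (≈60 days) ✓; age 25 ≥ 18 ✓; dept Marketing ✓ → eligible.
Vision Plan — status seasonal ✗ (requires full-time, part-time, or temporary) → not eligible.
Stock Purchase Plan — status seasonal ✓; service 131 days ≥ 6 weeks (≈42 days) ✓; rating 4 ≥ 2 ✓; site Spokane ✗ (not Pune or Portland) → not eligible.
Health Savings Account — status seasonal ✓ (not excluded); service 131 days < 1 year (≈365 days) ✗ → not eligible.
Life Insurance — status seasonal ✗ (excluded) → not eligible.
Meal Allowance — status seasonal ✗ (requires full-time) → not eligible.
Unlimited PTO Program — status seasonal ✓; service 131 days < 9 months (≈270 days) ✗ → not eligible.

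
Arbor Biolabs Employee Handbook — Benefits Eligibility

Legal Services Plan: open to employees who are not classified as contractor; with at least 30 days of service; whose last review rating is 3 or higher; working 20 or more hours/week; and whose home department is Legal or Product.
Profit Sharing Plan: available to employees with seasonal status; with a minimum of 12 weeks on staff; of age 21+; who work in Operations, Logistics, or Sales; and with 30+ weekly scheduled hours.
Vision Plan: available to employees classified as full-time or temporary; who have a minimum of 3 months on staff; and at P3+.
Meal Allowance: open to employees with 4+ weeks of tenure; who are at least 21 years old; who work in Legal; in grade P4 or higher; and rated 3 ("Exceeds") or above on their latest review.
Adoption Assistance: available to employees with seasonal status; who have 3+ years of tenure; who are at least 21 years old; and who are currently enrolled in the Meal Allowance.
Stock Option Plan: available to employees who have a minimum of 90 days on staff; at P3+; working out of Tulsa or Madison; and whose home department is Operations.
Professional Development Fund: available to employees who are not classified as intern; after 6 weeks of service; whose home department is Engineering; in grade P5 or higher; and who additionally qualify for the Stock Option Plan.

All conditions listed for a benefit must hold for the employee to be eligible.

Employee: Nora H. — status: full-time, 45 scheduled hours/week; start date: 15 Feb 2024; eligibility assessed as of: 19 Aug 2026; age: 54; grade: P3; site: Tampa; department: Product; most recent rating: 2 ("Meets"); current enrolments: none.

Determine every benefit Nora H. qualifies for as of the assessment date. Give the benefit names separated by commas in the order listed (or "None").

Service from 15 Feb 2024 to 19 Aug 2026: 916 days.
Legal Services Plan — status full-time ✓ (not excluded); service 916 days ≥ 30 days ✓; rating 2 < 3 ✗ → not eligible.
Profit Sharing Plan — status full-time ✗ (requires seasonal) → not eligible.
Vision Plan — status full-time ✓; service 916 days ≥ 3 months (≈90 days) ✓; grade P3 ≥ P3 ✓ → eligible.
Meal Allowance — service 916 days ≥ 4 weeks (≈28 days) ✓; age 54 ≥ 21 ✓; dept Product ✗ → not eligible.
Adoption Assistance — status full-time ✗ (requires seasonal) → not eligible.
Stock Option Plan — service 916 days ≥ 90 days ✓; grade P3 ≥ P3 ✓; site Tampa ✗ (not Tulsa or Madison) → not eligible.
Professional Development Fund — status full-time ✓ (not excluded); service 916 days ≥ 6 weeks (≈42 days) ✓; dept Product ✗ → not eligible.

Vision Plan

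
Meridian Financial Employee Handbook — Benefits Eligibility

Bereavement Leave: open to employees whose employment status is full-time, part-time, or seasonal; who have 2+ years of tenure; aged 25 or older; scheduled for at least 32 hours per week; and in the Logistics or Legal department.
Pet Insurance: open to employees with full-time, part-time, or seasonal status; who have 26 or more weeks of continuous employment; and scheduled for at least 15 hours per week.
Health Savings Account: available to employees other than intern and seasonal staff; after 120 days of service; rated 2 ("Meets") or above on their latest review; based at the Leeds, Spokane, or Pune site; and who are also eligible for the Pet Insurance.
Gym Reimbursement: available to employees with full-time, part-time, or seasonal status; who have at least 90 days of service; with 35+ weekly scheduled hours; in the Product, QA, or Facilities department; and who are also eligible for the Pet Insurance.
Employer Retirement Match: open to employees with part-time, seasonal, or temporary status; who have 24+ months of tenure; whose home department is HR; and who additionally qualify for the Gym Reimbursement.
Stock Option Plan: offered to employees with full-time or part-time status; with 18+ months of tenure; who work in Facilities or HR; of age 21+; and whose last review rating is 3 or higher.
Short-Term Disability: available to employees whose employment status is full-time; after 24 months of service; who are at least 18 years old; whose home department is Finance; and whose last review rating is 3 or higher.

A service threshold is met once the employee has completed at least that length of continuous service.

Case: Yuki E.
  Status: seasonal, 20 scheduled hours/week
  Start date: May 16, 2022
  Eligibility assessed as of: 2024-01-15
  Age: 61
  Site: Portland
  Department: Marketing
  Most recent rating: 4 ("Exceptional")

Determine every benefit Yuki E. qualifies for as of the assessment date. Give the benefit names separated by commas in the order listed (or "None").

Service from May 16, 2022 to 2024-01-15: 609 days.
Bereavement Leave — status seasonal ✓; service 609 days < 2 years (≈730 days) ✗ → not eligible.
Pet Insurance — status seasonal ✓; service 609 days ≥ 26 weeks (≈182 days) ✓; 20 hrs/wk ≥ 15 ✓ → eligible.
Health Savings Account — status seasonal ✗ (excluded) → not eligible.
Gym Reimbursement — status seasonal ✓; service 609 days ≥ 90 days ✓; 20 hrs/wk < 35 ✗ → not eligible.
Employer Retirement Match — status seasonal ✓; service 609 days < 24 months (≈720 days) ✗ → not eligible.
Stock Option Plan — status seasonal ✗ (requires full-time or part-time) → not eligible.
Short-Term Disability — status seasonal ✗ (requires full-time) → not eligible.

Pet Insurance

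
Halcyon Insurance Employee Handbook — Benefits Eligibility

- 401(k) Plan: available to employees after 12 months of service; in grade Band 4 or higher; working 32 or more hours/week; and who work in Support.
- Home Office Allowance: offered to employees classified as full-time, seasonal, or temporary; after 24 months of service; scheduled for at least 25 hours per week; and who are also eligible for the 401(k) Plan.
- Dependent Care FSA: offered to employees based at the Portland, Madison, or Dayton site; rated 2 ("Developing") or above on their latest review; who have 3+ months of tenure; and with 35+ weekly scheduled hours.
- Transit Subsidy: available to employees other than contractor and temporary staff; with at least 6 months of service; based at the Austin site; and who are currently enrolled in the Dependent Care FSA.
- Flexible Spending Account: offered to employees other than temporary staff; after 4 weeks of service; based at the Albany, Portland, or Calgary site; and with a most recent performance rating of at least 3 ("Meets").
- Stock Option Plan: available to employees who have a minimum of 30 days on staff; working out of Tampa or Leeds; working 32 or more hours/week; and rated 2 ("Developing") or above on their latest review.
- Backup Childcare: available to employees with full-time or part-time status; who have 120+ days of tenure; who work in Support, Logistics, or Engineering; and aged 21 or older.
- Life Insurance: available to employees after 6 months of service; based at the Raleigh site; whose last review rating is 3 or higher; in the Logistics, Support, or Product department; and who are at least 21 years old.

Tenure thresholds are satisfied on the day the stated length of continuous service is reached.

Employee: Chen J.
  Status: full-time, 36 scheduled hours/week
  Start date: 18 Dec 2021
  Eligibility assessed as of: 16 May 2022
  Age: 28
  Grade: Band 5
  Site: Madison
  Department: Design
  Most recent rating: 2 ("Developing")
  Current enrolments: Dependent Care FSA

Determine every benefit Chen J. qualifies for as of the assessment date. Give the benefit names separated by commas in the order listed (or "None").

Service from 18 Dec 2021 to 16 May 2022: 149 days.
401(k) Plan — service 149 days < 12 months (≈360 days) ✗ → not eligible.
Home Office Allowance — status full-time ✓; service 149 days < 24 months (≈720 days) ✗ → not eligible.
Dependent Care FSA — site Madison ✓; rating 2 ≥ 2 ✓; service 149 days ≥ 3 months (≈90 days) ✓; 36 hrs/wk ≥ 35 ✓ → eligible.
Transit Subsidy — status full-time ✓ (not excluded); service 149 days < 6 months (≈180 days) ✗ → not eligible.
Flexible Spending Account — status full-time ✓ (not excluded); service 149 days ≥ 4 weeks (≈28 days) ✓; site Madison ✗ (not Albany, Portland, or Calgary) → not eligible.
Stock Option Plan — service 149 days ≥ 30 days ✓; site Madison ✗ (not Tampa or Leeds) → not eligible.
Backup Childcare — status full-time ✓; service 149 days ≥ 120 days ✓; dept Design ✗ → not eligible.
Life Insurance — service 149 days < 6 months (≈180 days) ✗ → not eligible.

Dependent Care FSA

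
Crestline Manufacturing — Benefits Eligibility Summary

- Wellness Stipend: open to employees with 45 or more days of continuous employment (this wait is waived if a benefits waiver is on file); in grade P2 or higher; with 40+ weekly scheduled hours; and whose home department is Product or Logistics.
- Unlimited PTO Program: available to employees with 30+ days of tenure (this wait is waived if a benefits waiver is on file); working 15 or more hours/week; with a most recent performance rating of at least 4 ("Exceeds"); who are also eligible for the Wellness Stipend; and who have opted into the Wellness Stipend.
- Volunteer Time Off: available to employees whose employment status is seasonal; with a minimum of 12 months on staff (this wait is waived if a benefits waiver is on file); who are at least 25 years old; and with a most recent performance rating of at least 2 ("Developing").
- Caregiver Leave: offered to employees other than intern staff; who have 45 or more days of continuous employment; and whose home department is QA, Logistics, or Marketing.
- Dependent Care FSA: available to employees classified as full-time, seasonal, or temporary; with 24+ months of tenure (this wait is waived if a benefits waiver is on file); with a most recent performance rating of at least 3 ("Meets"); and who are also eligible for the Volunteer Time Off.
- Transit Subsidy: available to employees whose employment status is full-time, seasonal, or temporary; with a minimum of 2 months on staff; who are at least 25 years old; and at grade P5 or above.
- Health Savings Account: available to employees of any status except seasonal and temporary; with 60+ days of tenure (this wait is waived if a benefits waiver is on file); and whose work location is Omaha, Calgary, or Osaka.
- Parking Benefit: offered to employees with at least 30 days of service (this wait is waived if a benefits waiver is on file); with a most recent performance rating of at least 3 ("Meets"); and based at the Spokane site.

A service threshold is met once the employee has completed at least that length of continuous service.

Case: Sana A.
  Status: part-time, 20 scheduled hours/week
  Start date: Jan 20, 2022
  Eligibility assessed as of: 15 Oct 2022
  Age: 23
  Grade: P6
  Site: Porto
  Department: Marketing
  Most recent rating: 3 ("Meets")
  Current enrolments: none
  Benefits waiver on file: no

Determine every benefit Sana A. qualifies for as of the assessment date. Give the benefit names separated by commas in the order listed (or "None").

Caregiver Leave

Service from Jan 20, 2022 to 15 Oct 2022: 268 days.
Wellness Stipend — no waiver, service 268 days ≥ 45 days ✓; grade P6 ≥ P2 ✓; 20 hrs/wk < 40 ✗ → not eligible.
Unlimited PTO Program — no waiver, service 268 days ≥ 30 days ✓; 20 hrs/wk ≥ 15 ✓; rating 3 < 4 ✗ → not eligible.
Volunteer Time Off — status part-time ✗ (requires seasonal) → not eligible.
Caregiver Leave — status part-time ✓ (not excluded); service 268 days ≥ 45 days ✓; dept Marketing ✓ → eligible.
Dependent Care FSA — status part-time ✗ (requires full-time, seasonal, or temporary) → not eligible.
Transit Subsidy — status part-time ✗ (requires full-time, seasonal, or temporary) → not eligible.
Health Savings Account — status part-time ✓ (not excluded); no waiver, service 268 days ≥ 60 days ✓; site Porto ✗ (not Omaha, Calgary, or Osaka) → not eligible.
Parking Benefit — no waiver, service 268 days ≥ 30 days ✓; rating 3 ≥ 3 ✓; site Porto ✗ (not Spokane) → not eligible.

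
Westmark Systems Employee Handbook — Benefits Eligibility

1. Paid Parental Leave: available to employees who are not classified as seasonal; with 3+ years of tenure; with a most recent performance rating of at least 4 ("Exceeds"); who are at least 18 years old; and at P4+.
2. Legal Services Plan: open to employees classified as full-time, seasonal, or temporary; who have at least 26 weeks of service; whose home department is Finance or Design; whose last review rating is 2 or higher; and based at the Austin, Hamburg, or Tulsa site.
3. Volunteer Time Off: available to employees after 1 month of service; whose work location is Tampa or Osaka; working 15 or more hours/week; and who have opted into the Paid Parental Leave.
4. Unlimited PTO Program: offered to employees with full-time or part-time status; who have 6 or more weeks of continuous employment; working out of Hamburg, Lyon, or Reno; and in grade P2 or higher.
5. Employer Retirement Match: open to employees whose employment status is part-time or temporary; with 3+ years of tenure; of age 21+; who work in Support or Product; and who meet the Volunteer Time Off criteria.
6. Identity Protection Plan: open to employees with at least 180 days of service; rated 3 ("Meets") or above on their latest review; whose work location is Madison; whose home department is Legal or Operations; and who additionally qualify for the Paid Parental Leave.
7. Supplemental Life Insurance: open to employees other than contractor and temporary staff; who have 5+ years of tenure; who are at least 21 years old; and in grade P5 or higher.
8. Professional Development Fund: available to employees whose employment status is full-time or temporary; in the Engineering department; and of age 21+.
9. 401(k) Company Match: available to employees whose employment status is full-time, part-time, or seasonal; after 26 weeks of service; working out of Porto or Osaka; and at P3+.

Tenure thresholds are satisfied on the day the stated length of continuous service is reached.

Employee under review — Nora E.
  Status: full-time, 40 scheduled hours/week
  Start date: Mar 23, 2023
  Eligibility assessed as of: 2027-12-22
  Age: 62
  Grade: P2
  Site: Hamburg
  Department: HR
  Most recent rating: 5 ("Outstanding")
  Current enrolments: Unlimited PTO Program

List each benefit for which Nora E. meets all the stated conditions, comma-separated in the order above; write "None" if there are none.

Unlimited PTO Program

Service from Mar 23, 2023 to 2027-12-22: 1735 days.
Paid Parental Leave — status full-time ✓ (not excluded); service 1735 days ≥ 3 years (≈1095 days) ✓; rating 5 ≥ 4 ✓; age 62 ≥ 18 ✓; grade P2 < P4 ✗ → not eligible.
Legal Services Plan — status full-time ✓; service 1735 days ≥ 26 weeks (≈182 days) ✓; dept HR ✗ → not eligible.
Volunteer Time Off — service 1735 days ≥ 1 month (≈30 days) ✓; site Hamburg ✗ (not Tampa or Osaka) → not eligible.
Unlimited PTO Program — status full-time ✓; service 1735 days ≥ 6 weeks (≈42 days) ✓; site Hamburg ✓; grade P2 ≥ P2 ✓ → eligible.
Employer Retirement Match — status full-time ✗ (requires part-time or temporary) → not eligible.
Identity Protection Plan — service 1735 days ≥ 180 days ✓; rating 5 ≥ 3 ✓; site Hamburg ✗ (not Madison) → not eligible.
Supplemental Life Insurance — status full-time ✓ (not excluded); service 1735 days < 5 years (≈1825 days) ✗ → not eligible.
Professional Development Fund — status full-time ✓; dept HR ✗ → not eligible.
401(k) Company Match — status full-time ✓; service 1735 days ≥ 26 weeks (≈182 days) ✓; site Hamburg ✗ (not Porto or Osaka) → not eligible.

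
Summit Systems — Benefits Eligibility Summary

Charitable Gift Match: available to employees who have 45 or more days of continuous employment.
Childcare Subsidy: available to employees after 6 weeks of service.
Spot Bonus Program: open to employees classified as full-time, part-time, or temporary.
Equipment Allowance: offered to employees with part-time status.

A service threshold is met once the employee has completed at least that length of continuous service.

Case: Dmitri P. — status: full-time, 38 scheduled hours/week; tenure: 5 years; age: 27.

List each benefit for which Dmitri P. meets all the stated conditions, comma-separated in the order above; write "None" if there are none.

Charitable Gift Match — service 5 years ≥ 45 days ✓ → eligible.
Childcare Subsidy — service 5 years ≥ 6 weeks (≈42 days) ✓ → eligible.
Spot Bonus Program — status full-time ✓ → eligible.
Equipment Allowance — status full-time ✗ (requires part-time) → not eligible.

Charitable Gift Match, Childcare Subsidy, Spot Bonus Program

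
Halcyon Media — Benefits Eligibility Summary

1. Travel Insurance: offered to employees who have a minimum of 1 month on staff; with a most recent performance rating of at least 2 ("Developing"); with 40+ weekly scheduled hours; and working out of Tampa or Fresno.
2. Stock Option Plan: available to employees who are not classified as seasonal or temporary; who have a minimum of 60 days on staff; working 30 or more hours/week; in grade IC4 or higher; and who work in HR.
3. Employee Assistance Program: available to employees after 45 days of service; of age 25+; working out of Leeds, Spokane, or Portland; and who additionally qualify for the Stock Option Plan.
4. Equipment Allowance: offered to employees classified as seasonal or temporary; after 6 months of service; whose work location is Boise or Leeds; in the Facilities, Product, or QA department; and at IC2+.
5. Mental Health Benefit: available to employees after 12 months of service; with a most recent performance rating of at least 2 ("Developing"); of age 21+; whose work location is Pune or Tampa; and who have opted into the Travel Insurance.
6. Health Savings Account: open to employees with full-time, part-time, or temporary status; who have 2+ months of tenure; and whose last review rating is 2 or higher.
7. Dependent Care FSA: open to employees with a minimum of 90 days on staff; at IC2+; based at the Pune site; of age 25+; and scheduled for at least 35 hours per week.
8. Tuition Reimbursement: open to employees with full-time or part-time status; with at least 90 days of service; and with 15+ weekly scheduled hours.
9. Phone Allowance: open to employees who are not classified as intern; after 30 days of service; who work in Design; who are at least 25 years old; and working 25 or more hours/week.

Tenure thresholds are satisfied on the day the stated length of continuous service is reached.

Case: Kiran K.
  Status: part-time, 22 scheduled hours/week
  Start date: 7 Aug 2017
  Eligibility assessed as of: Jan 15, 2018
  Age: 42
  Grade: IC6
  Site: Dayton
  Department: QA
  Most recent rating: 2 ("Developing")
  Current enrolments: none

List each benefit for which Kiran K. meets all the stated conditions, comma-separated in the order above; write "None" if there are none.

Health Savings Account, Tuition Reimbursement

Service from 7 Aug 2017 to Jan 15, 2018: 161 days.
Travel Insurance — service 161 days ≥ 1 month (≈30 days) ✓; rating 2 ≥ 2 ✓; 22 hrs/wk < 40 ✗ → not eligible.
Stock Option Plan — status part-time ✓ (not excluded); service 161 days ≥ 60 days ✓; 22 hrs/wk < 30 ✗ → not eligible.
Employee Assistance Program — service 161 days ≥ 45 days ✓; age 42 ≥ 25 ✓; site Dayton ✗ (not Leeds, Spokane, or Portland) → not eligible.
Equipment Allowance — status part-time ✗ (requires seasonal or temporary) → not eligible.
Mental Health Benefit — service 161 days < 12 months (≈360 days) ✗ → not eligible.
Health Savings Account — status part-time ✓; service 161 days ≥ 2 months (≈60 days) ✓; rating 2 ≥ 2 ✓ → eligible.
Dependent Care FSA — service 161 days ≥ 90 days ✓; grade IC6 ≥ IC2 ✓; site Dayton ✗ (not Pune) → not eligible.
Tuition Reimbursement — status part-time ✓; service 161 days ≥ 90 days ✓; 22 hrs/wk ≥ 15 ✓ → eligible.
Phone Allowance — status part-time ✓ (not excluded); service 161 days ≥ 30 days ✓; dept QA ✗ → not eligible.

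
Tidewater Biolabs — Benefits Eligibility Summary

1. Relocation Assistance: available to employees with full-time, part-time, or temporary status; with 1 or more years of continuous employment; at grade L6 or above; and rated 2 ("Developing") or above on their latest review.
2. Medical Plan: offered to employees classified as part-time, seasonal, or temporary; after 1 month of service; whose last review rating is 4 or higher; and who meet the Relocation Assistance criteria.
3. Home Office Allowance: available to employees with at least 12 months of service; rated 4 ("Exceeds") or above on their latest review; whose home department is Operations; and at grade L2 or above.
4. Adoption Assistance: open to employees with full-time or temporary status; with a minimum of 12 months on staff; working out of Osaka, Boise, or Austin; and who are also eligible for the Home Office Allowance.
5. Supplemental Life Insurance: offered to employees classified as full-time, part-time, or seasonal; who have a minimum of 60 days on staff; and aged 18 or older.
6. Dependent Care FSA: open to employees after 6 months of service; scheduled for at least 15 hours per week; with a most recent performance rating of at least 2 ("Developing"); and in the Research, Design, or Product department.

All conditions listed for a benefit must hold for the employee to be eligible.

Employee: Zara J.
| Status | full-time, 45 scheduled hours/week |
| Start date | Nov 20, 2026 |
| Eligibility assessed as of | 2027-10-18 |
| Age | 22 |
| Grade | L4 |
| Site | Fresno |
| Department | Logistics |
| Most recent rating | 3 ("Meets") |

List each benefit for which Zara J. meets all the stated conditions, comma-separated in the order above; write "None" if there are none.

Service from Nov 20, 2026 to 2027-10-18: 332 days.
Relocation Assistance — status full-time ✓; service 332 days < 1 year (≈365 days) ✗ → not eligible.
Medical Plan — status full-time ✗ (requires part-time, seasonal, or temporary) → not eligible.
Home Office Allowance — service 332 days < 12 months (≈360 days) ✗ → not eligible.
Adoption Assistance — status full-time ✓; service 332 days < 12 months (≈360 days) ✗ → not eligible.
Supplemental Life Insurance — status full-time ✓; service 332 days ≥ 60 days ✓; age 22 ≥ 18 ✓ → eligible.
Dependent Care FSA — service 332 days ≥ 6 months (≈180 days) ✓; 45 hrs/wk ≥ 15 ✓; rating 3 ≥ 2 ✓; dept Logistics ✗ → not eligible.

Supplemental Life Insurance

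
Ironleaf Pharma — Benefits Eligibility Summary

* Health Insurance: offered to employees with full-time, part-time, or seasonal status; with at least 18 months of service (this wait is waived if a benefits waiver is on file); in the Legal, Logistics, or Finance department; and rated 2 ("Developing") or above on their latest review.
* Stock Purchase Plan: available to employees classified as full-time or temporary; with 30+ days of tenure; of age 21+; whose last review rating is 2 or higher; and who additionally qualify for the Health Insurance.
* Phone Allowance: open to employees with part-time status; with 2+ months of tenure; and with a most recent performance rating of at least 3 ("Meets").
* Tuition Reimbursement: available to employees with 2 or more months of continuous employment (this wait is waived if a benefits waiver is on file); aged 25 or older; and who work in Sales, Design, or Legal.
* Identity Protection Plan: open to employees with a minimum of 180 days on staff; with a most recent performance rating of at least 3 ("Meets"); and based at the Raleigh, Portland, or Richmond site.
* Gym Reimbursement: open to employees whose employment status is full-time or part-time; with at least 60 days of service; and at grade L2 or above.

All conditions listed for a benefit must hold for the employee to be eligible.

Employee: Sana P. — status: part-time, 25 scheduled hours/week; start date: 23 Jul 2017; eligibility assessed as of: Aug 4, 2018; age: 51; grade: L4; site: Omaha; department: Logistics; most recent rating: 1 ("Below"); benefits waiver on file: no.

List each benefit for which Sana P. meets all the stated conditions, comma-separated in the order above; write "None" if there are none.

Gym Reimbursement

Service from 23 Jul 2017 to Aug 4, 2018: 377 days.
Health Insurance — status part-time ✓; no waiver, service 377 days < 18 months (≈540 days) ✗ → not eligible.
Stock Purchase Plan — status part-time ✗ (requires full-time or temporary) → not eligible.
Phone Allowance — status part-time ✓; service 377 days ≥ 2 months (≈60 days) ✓; rating 1 < 3 ✗ → not eligible.
Tuition Reimbursement — no waiver, service 377 days ≥ 2 months (≈60 days) ✓; age 51 ≥ 25 ✓; dept Logistics ✗ → not eligible.
Identity Protection Plan — service 377 days ≥ 180 days ✓; rating 1 < 3 ✗ → not eligible.
Gym Reimbursement — status part-time ✓; service 377 days ≥ 60 days ✓; grade L4 ≥ L2 ✓ → eligible.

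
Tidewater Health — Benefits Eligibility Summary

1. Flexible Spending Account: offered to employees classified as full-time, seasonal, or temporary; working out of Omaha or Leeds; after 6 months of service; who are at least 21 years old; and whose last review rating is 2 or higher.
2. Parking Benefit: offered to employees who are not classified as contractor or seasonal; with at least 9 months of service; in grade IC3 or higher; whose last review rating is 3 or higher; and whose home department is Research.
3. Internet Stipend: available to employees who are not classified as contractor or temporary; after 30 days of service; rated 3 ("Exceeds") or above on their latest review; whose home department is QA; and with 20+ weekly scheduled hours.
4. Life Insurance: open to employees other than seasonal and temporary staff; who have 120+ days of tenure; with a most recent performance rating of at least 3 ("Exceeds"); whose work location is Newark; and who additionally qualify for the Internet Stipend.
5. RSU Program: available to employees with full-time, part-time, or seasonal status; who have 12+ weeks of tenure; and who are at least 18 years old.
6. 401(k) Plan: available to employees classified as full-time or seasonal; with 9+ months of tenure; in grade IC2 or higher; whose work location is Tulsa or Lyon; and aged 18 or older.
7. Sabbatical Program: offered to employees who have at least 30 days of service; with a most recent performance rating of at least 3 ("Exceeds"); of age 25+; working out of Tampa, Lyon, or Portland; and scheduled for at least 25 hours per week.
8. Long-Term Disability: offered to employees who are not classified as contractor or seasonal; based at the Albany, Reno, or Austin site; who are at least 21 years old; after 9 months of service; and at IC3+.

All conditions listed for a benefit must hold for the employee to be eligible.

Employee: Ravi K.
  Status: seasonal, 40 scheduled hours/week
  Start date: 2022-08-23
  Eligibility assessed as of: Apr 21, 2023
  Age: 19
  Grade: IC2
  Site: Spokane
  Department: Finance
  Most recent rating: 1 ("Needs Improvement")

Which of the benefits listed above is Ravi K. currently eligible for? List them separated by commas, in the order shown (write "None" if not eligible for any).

Service from 2022-08-23 to Apr 21, 2023: 241 days.
Flexible Spending Account — status seasonal ✓; site Spokane ✗ (not Omaha or Leeds) → not eligible.
Parking Benefit — status seasonal ✗ (excluded) → not eligible.
Internet Stipend — status seasonal ✓ (not excluded); service 241 days ≥ 30 days ✓; rating 1 < 3 ✗ → not eligible.
Life Insurance — status seasonal ✗ (excluded) → not eligible.
RSU Program — status seasonal ✓; service 241 days ≥ 12 weeks (≈84 days) ✓; age 19 ≥ 18 ✓ → eligible.
401(k) Plan — status seasonal ✓; service 241 days < 9 months (≈270 days) ✗ → not eligible.
Sabbatical Program — service 241 days ≥ 30 days ✓; rating 1 < 3 ✗ → not eligible.
Long-Term Disability — status seasonal ✗ (excluded) → not eligible.

RSU Program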